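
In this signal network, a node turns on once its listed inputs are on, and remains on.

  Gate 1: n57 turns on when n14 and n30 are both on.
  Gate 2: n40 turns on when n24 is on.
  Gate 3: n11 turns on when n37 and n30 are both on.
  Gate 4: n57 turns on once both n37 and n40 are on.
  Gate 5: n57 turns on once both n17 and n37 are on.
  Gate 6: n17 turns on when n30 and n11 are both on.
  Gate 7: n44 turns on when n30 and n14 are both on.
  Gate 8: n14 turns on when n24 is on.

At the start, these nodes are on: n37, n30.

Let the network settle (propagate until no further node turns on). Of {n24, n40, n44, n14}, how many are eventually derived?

No rule produces n24, and it is not given.
n40 would need n24 (Gate 2), but n24 never turns on.
n44 would need n30 and n14 (Gate 7), but n14 never turns on.
n14 would need n24 (Gate 8), but n24 never turns on.
None of the 4 are reached.

0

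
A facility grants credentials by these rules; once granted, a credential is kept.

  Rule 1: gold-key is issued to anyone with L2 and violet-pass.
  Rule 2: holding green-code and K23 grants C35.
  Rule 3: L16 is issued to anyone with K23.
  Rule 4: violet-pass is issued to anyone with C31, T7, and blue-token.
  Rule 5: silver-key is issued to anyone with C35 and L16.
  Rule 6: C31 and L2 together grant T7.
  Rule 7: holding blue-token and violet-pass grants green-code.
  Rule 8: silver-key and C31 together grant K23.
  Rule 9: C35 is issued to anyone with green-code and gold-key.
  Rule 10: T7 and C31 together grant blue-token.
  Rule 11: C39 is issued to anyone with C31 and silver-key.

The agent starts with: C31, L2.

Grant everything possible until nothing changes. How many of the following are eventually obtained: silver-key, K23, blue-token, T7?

Holding C31 and L2 grants T7 (Rule 6).
Holding T7 and C31 grants blue-token (Rule 10).
silver-key would need C35 and L16 (Rule 5), but L16 is never granted.
K23 would need silver-key and C31 (Rule 8), but silver-key is never granted.
blue-token: reached.
T7: reached.
Reached: blue-token and T7 — 2 of the 4.

2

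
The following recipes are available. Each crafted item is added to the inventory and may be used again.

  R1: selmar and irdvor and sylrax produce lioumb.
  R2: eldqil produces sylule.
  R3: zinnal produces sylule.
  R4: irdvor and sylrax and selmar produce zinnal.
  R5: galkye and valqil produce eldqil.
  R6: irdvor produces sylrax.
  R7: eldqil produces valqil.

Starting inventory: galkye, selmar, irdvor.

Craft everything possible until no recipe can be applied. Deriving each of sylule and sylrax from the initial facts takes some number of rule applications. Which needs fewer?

sylrax: irdvor → sylrax (R6). [1 rule application]
sylule: Using R6, irdvor makes sylrax. Using R4, irdvor, sylrax, and selmar make zinnal. zinnal → sylule (R3). [3 rule applications]
sylrax needs fewer.

sylrax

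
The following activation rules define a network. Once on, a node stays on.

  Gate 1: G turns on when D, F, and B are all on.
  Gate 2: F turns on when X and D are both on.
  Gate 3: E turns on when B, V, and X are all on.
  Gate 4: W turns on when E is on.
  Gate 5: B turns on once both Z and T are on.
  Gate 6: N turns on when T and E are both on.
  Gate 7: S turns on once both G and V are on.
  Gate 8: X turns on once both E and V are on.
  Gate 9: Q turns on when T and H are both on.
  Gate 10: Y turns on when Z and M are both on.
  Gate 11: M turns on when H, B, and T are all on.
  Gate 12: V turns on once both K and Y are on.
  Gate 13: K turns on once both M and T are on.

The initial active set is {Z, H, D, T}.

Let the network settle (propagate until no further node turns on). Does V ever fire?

Gate 5: Z and T on → B on.
H, B, and T are on, so M turns on (Gate 11).
Z and M are on, so Y turns on (Gate 10).
M and T are on, so K turns on (Gate 13).
K and Y are on, so V turns on (Gate 12).

Yes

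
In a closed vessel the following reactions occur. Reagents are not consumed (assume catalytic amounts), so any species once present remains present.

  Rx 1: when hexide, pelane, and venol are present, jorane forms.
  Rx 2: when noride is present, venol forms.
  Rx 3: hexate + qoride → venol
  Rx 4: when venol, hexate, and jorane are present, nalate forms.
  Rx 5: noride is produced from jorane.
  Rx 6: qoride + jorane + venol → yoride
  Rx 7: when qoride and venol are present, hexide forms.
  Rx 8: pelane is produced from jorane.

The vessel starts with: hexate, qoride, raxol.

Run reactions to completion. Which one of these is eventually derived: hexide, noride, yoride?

hexide

hexate and qoride present → venol forms (Rx 3).
qoride and venol present → hexide forms (Rx 7).
yoride would need qoride, jorane, and venol (Rx 6), but jorane never forms. noride would need jorane (Rx 5), but jorane never forms.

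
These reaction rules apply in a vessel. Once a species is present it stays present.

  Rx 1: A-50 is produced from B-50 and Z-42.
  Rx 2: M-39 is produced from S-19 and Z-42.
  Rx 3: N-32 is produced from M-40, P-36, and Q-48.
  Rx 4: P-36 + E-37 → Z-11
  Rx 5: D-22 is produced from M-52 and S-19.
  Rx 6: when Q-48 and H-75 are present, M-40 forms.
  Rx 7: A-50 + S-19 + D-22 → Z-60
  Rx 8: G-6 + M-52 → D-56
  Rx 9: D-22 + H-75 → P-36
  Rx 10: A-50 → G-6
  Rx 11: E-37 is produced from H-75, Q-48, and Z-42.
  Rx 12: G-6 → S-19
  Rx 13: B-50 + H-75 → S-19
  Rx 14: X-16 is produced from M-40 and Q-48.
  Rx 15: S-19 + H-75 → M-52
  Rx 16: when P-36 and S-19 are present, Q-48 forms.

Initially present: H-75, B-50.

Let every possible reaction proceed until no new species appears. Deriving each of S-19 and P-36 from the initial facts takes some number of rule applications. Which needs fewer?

S-19

S-19: B-50 and H-75 present → S-19 forms (Rx 13). [1 rule application]
P-36: B-50 and H-75 present → S-19 forms (Rx 13). S-19 and H-75 present → M-52 forms (Rx 15). M-52 and S-19 present → D-22 forms (Rx 5). D-22 and H-75 present → P-36 forms (Rx 9). [4 rule applications]
S-19 needs fewer.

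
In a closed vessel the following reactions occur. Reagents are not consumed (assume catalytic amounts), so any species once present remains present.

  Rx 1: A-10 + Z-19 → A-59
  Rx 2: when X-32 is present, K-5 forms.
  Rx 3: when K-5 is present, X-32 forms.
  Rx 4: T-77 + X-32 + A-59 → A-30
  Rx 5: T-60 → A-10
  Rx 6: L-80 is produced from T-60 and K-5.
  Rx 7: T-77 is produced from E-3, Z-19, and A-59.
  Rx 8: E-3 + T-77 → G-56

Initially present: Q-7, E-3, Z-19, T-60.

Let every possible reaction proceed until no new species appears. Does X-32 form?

X-32 would need K-5 (Rx 3), but K-5 never forms.

No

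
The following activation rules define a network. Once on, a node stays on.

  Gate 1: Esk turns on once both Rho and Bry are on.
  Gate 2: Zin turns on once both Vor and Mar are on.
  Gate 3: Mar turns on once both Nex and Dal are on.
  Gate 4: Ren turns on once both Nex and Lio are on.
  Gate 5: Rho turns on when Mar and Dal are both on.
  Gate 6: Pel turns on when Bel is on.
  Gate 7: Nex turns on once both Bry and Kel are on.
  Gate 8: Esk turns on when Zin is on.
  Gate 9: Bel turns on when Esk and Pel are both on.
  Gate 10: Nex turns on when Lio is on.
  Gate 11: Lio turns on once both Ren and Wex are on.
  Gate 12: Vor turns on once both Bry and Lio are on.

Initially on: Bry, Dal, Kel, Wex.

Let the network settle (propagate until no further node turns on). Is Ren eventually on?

No

Ren would need Nex and Lio (Gate 4), but Lio never turns on.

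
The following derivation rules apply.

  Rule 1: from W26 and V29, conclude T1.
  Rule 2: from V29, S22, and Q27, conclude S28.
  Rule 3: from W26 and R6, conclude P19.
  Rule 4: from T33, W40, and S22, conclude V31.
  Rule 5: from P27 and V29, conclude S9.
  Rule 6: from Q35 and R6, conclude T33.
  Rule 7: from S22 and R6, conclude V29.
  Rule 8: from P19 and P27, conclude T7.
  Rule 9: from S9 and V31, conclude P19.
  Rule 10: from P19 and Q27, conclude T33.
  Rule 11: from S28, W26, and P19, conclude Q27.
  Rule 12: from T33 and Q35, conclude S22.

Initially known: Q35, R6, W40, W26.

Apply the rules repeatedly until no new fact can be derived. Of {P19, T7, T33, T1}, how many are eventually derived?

3

From Q35 and R6, Rule 6 gives T33.
From W26 and R6, Rule 3 gives P19.
T33 and Q35 hold, so S22 follows (Rule 12).
From S22 and R6, Rule 7 gives V29.
From W26 and V29, Rule 1 gives T1.
P19: reached.
T7 would need P19 and P27 (Rule 8), but P27 is never established.
T33: reached.
T1: reached.
Reached: P19, T33, and T1 — 3 of the 4.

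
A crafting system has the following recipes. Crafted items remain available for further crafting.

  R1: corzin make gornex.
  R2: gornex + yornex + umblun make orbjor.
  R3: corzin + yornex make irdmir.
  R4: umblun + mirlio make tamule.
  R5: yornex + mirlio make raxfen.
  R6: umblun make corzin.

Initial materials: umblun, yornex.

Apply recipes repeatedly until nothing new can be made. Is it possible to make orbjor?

Using R6, umblun makes corzin.
corzin → gornex (R1).
gornex + yornex + umblun → orbjor (R2).

Yes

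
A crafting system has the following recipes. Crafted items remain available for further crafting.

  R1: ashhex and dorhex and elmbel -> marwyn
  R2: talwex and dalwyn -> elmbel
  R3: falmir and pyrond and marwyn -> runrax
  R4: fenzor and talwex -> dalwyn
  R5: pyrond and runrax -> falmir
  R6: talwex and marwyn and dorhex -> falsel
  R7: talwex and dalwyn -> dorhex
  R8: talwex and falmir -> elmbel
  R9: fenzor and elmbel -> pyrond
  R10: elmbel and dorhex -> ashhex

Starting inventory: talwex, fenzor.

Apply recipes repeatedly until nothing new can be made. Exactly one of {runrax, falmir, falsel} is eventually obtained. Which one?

fenzor and talwex -> dalwyn (R4).
talwex and dalwyn -> elmbel (R2).
Using R7, talwex and dalwyn make dorhex.
Using R10, elmbel and dorhex make ashhex.
Using R1, ashhex, dorhex, and elmbel make marwyn.
Using R6, talwex, marwyn, and dorhex make falsel.
runrax would need falmir, pyrond, and marwyn (R3), but falmir is never obtained. falmir would need pyrond and runrax (R5), but runrax is never obtained.

falsel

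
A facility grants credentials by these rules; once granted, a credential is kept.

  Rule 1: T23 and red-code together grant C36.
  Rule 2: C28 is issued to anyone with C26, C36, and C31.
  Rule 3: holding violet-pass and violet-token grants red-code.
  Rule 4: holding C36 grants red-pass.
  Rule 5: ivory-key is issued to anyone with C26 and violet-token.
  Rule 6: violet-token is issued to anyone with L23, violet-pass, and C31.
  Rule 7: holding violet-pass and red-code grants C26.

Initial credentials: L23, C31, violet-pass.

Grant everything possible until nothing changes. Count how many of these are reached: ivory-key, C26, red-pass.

2

Holding L23, violet-pass, and C31 grants violet-token (Rule 6).
Holding violet-pass and violet-token grants red-code (Rule 3).
Holding violet-pass and red-code grants C26 (Rule 7).
Holding C26 and violet-token grants ivory-key (Rule 5).
ivory-key: reached.
C26: reached.
red-pass would need C36 (Rule 4), but C36 is never granted.
Reached: ivory-key and C26 — 2 of the 3.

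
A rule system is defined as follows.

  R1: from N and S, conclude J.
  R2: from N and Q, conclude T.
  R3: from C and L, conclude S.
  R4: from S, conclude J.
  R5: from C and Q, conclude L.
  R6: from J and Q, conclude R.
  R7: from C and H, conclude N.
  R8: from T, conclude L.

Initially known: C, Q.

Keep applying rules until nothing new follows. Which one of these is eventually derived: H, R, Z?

R

C and Q hold, so L follows (R5).
C and L hold, so S follows (R3).
S holds, so J follows (R4).
From J and Q, R6 gives R.
No rule produces H, and it is not given. No rule produces Z, and it is not given.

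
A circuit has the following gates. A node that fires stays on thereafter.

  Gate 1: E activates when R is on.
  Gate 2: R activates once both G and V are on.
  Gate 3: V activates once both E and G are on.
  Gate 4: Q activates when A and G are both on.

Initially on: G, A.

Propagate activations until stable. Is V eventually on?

No

V would need E and G (Gate 3), but E never turns on.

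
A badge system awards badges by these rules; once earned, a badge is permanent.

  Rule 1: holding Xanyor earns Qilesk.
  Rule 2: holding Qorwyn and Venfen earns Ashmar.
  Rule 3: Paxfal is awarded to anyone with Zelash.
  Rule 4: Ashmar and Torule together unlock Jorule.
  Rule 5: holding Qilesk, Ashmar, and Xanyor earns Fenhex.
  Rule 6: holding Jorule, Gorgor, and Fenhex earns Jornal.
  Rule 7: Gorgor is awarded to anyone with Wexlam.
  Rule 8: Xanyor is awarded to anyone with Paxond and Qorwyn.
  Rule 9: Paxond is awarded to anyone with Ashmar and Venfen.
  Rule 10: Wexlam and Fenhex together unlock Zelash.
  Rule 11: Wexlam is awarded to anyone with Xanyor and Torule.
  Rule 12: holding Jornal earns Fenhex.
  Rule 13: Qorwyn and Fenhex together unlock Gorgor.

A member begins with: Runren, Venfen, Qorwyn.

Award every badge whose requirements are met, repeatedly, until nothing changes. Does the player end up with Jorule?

No

Jorule would need Ashmar and Torule (Rule 4), but Torule is never earned.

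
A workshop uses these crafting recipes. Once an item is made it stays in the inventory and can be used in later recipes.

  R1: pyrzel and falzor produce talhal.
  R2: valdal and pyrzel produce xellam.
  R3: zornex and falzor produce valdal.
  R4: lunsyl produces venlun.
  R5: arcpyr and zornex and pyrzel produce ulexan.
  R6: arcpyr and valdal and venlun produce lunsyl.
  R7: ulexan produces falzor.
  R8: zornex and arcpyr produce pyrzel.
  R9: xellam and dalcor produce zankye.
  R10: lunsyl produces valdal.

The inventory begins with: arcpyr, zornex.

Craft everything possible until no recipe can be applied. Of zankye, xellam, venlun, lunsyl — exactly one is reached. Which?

xellam

zornex and arcpyr → pyrzel (R8).
Using R5, arcpyr, zornex, and pyrzel make ulexan.
ulexan → falzor (R7).
zornex and falzor → valdal (R3).
Using R2, valdal and pyrzel make xellam.
lunsyl would need arcpyr, valdal, and venlun (R6), but venlun is never obtained. venlun would need lunsyl (R4), but lunsyl is never obtained. zankye would need xellam and dalcor (R9), but dalcor is never obtained.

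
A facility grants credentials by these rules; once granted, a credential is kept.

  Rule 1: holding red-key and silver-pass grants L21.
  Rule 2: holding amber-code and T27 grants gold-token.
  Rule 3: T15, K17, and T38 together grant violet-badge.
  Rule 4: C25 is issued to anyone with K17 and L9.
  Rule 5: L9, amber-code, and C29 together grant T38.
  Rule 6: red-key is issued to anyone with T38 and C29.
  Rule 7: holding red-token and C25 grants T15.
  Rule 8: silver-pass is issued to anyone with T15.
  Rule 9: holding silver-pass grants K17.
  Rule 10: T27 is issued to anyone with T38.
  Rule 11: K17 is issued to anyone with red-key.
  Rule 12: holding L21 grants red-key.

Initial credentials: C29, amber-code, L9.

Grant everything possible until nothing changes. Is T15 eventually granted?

T15 would need red-token and C25 (Rule 7), but red-token is never granted.

No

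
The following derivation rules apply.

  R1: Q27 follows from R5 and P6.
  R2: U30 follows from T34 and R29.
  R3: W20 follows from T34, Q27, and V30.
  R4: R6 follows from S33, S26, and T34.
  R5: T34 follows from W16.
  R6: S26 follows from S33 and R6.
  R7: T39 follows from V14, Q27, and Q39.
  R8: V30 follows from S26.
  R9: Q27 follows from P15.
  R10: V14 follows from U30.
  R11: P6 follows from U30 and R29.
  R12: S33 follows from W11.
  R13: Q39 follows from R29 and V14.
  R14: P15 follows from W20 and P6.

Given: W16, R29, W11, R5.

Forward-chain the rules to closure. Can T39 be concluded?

W16 holds, so T34 follows (R5).
From T34 and R29, R2 gives U30.
From U30 and R29, R11 gives P6.
U30 holds, so V14 follows (R10).
From R29 and V14, R13 gives Q39.
R5 and P6 hold, so Q27 follows (R1).
From V14, Q27, and Q39, R7 gives T39.

Yes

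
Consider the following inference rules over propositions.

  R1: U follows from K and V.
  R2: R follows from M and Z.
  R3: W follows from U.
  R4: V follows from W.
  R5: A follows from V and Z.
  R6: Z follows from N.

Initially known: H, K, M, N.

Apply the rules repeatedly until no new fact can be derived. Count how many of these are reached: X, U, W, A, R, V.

N holds, so Z follows (R6).
M and Z hold, so R follows (R2).
No rule produces X, and it is not given.
U would need K and V (R1), but V is never established.
W would need U (R3), but U is never established.
A would need V and Z (R5), but V is never established.
R: reached.
V would need W (R4), but W is never established.
Reached: R — 1 of the 6.

1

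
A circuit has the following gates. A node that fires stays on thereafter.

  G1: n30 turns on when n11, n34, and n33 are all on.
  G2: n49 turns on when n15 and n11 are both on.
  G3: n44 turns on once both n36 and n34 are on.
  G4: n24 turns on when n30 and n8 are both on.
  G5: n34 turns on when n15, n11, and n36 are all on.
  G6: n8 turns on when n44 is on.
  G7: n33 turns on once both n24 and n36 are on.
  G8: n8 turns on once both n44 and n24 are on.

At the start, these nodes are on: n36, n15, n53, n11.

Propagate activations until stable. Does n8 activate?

Yes

G5: n15, n11, and n36 on → n34 on.
n36 and n34 are on, so n44 turns on (G3).
n44 is on, so n8 turns on (G6).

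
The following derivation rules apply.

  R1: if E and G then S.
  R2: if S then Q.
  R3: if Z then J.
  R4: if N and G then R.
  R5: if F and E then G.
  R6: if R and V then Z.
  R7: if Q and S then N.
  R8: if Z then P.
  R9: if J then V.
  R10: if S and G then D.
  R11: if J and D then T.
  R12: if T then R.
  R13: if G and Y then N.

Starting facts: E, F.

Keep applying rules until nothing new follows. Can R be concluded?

F and E hold, so G follows (R5).
From E and G, R1 gives S.
From S, R2 gives Q.
From Q and S, R7 gives N.
From N and G, R4 gives R.

Yes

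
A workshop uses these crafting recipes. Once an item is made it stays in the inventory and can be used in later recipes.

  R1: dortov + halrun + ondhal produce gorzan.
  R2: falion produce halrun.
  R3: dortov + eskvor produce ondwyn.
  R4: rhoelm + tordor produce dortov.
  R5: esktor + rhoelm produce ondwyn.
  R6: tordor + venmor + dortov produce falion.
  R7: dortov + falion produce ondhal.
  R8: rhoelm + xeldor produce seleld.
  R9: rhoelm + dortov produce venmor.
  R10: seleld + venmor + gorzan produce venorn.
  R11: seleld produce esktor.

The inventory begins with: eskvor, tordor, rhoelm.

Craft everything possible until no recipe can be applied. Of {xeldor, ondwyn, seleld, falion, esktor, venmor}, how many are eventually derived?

Using R4, rhoelm and tordor make dortov.
Using R9, rhoelm and dortov make venmor.
Using R3, dortov and eskvor make ondwyn.
tordor + venmor + dortov → falion (R6).
No rule produces xeldor, and it is not given.
ondwyn: reached.
seleld would need rhoelm and xeldor (R8), but xeldor is never obtained.
falion: reached.
esktor would need seleld (R11), but seleld is never obtained.
venmor: reached.
Reached: ondwyn, falion, and venmor — 3 of the 6.

3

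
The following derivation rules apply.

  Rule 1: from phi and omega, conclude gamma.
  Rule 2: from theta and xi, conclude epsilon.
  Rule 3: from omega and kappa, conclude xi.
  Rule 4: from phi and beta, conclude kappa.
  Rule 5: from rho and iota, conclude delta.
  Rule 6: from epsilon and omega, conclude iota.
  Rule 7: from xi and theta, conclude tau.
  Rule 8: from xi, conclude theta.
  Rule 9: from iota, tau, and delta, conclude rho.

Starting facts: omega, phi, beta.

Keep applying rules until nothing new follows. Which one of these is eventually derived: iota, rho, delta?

From phi and beta, Rule 4 gives kappa.
From omega and kappa, Rule 3 gives xi.
From xi, Rule 8 gives theta.
theta and xi hold, so epsilon follows (Rule 2).
epsilon and omega hold, so iota follows (Rule 6).
rho would need iota, tau, and delta (Rule 9), but delta is never established. delta would need rho and iota (Rule 5), but rho is never established.

iota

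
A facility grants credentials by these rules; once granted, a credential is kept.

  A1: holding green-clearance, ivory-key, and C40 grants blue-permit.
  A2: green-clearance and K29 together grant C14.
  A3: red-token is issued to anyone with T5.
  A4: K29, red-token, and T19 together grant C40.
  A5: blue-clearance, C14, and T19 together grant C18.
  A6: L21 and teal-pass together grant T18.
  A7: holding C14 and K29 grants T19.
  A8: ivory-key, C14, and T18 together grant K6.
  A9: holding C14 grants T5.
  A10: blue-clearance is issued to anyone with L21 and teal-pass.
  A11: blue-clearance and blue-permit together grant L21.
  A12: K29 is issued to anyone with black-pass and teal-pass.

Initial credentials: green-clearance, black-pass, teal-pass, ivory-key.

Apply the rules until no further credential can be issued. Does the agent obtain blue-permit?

Yes

Holding black-pass and teal-pass grants K29 (A12).
Holding green-clearance and K29 grants C14 (A2).
Holding C14 and K29 grants T19 (A7).
Holding C14 grants T5 (A9).
Holding T5 grants red-token (A3).
Holding K29, red-token, and T19 grants C40 (A4).
Holding green-clearance, ivory-key, and C40 grants blue-permit (A1).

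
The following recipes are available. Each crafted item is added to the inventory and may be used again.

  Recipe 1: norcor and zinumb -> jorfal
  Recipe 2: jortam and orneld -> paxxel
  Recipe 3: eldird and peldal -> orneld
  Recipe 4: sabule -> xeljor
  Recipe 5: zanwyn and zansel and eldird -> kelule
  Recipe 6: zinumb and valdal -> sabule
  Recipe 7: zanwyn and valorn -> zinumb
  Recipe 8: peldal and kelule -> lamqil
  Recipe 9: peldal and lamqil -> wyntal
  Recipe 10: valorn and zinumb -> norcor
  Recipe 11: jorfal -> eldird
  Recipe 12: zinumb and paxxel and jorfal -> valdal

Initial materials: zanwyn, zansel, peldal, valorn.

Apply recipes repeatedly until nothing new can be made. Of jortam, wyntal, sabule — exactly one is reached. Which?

wyntal

zanwyn and valorn -> zinumb (Recipe 7).
valorn and zinumb -> norcor (Recipe 10).
Using Recipe 1, norcor and zinumb make jorfal.
Using Recipe 11, jorfal makes eldird.
zanwyn and zansel and eldird -> kelule (Recipe 5).
peldal and kelule -> lamqil (Recipe 8).
Using Recipe 9, peldal and lamqil make wyntal.
No rule produces jortam, and it is not given. sabule would need zinumb and valdal (Recipe 6), but valdal is never obtained.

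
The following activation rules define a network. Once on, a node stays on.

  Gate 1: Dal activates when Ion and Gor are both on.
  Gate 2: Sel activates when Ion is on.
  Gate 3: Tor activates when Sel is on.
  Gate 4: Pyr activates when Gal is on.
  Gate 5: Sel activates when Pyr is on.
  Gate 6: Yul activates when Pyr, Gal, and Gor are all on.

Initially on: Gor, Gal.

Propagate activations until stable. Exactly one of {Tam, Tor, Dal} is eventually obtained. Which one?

Tor

Gal is on, so Pyr activates (Gate 4).
Pyr is on, so Sel activates (Gate 5).
Gate 3: Sel on → Tor on.
Dal would need Ion and Gor (Gate 1), but Ion never turns on. No rule produces Tam, and it is not given.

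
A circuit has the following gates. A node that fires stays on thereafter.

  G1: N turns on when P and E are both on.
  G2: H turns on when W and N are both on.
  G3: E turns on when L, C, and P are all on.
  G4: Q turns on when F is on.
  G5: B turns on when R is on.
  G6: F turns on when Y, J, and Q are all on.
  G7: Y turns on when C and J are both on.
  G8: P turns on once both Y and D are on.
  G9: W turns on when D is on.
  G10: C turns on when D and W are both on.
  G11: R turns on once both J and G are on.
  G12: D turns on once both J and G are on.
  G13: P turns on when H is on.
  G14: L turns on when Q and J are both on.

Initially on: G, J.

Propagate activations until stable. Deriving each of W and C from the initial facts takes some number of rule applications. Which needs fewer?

W

W: J and G are on, so D turns on (G12). G9: D on → W on. [2 rule applications]
C: G12: J and G on → D on. G9: D on → W on. D and W are on, so C turns on (G10). [3 rule applications]
W needs fewer.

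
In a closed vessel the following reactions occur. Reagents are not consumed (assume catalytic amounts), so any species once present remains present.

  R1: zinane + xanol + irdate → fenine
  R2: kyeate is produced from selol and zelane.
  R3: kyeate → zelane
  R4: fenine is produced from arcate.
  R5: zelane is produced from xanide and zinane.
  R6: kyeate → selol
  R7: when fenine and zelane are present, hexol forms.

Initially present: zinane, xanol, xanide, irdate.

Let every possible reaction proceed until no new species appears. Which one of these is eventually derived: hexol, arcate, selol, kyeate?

xanide and zinane present → zelane forms (R5).
zinane, xanol, and irdate present → fenine forms (R1).
fenine and zelane present → hexol forms (R7).
selol would need kyeate (R6), but kyeate never forms. kyeate would need selol and zelane (R2), but selol never forms. No rule produces arcate, and it is not given.

hexol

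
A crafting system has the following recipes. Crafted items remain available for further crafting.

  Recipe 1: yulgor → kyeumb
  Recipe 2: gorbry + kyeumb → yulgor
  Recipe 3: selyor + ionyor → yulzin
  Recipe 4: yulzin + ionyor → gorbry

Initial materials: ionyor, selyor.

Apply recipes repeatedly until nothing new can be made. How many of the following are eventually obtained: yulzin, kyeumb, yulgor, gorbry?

2

Using Recipe 3, selyor and ionyor make yulzin.
Using Recipe 4, yulzin and ionyor make gorbry.
yulzin: reached.
kyeumb would need yulgor (Recipe 1), but yulgor is never obtained.
yulgor would need gorbry and kyeumb (Recipe 2), but kyeumb is never obtained.
gorbry: reached.
Reached: yulzin and gorbry — 2 of the 4.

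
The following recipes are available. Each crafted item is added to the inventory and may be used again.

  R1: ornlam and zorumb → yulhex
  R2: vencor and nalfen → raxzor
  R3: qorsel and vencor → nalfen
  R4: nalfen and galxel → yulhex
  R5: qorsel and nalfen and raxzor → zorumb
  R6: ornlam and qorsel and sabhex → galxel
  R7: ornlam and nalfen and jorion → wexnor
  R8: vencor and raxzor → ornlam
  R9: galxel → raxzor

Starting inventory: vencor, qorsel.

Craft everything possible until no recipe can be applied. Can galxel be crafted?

galxel would need ornlam, qorsel, and sabhex (R6), but sabhex is never obtained.

No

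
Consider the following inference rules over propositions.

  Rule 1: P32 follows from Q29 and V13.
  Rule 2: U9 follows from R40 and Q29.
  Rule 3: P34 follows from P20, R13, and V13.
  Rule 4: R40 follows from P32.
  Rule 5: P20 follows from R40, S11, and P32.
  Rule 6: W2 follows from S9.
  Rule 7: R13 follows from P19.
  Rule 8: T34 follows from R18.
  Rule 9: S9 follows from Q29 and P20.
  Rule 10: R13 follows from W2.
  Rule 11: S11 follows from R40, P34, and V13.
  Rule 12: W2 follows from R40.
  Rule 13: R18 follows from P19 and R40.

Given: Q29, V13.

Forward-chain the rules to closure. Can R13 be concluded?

Yes

From Q29 and V13, Rule 1 gives P32.
From P32, Rule 4 gives R40.
From R40, Rule 12 gives W2.
From W2, Rule 10 gives R13.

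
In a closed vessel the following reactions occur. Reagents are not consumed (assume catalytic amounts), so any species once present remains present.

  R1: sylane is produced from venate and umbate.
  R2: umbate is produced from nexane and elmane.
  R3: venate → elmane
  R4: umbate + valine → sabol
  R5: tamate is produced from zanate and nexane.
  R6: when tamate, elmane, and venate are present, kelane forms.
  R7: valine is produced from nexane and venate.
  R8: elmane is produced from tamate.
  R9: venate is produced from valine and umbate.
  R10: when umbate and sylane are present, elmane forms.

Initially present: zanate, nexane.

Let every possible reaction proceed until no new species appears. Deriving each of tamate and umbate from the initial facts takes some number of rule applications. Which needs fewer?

tamate: zanate and nexane present → tamate forms (R5). [1 rule application]
umbate: zanate and nexane present → tamate forms (R5). tamate present → elmane forms (R8). nexane and elmane present → umbate forms (R2). [3 rule applications]
tamate needs fewer.

tamate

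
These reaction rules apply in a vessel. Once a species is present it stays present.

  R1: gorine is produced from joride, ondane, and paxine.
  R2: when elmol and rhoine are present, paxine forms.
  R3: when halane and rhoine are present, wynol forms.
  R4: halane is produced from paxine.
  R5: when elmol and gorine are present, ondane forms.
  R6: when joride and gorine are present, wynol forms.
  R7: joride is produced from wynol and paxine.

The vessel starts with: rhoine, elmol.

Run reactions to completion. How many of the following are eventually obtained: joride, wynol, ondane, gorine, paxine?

elmol and rhoine present → paxine forms (R2).
paxine present → halane forms (R4).
halane and rhoine present → wynol forms (R3).
wynol and paxine present → joride forms (R7).
joride: reached.
wynol: reached.
ondane would need elmol and gorine (R5), but gorine never forms.
gorine would need joride, ondane, and paxine (R1), but ondane never forms.
paxine: reached.
Reached: joride, wynol, and paxine — 3 of the 5.

3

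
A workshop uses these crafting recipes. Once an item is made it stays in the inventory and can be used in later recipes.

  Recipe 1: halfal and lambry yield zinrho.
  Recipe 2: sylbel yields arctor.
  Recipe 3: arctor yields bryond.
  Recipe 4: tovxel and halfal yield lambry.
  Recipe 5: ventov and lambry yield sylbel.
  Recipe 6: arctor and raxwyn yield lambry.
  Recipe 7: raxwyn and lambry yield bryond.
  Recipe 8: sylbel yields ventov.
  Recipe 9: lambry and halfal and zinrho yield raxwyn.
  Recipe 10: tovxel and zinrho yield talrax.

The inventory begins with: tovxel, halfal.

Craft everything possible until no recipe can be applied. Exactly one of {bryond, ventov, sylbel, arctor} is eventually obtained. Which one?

bryond

tovxel and halfal → lambry (Recipe 4).
halfal and lambry → zinrho (Recipe 1).
lambry and halfal and zinrho → raxwyn (Recipe 9).
Using Recipe 7, raxwyn and lambry make bryond.
sylbel would need ventov and lambry (Recipe 5), but ventov is never obtained. ventov would need sylbel (Recipe 8), but sylbel is never obtained. arctor would need sylbel (Recipe 2), but sylbel is never obtained.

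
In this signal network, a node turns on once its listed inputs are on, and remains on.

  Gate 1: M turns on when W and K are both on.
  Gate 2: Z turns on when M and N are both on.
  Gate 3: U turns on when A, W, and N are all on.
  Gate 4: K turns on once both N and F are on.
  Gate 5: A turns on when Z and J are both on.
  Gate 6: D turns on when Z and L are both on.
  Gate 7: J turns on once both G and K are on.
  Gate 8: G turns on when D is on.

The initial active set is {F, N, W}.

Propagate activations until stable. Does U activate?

No

U would need A, W, and N (Gate 3), but A never turns on.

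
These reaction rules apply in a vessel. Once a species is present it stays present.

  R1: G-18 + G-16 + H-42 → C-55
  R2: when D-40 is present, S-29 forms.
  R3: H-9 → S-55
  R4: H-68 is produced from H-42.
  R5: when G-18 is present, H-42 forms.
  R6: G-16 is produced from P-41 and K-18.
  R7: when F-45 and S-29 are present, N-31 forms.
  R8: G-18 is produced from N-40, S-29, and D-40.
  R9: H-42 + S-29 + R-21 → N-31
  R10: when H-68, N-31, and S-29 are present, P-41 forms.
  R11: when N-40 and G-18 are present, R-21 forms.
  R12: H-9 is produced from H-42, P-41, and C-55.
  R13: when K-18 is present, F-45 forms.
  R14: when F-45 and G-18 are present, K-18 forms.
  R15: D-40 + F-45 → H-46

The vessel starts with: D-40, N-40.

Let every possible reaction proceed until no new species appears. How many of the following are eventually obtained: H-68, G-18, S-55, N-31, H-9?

3

D-40 present → S-29 forms (R2).
N-40, S-29, and D-40 present → G-18 forms (R8).
N-40 and G-18 present → R-21 forms (R11).
G-18 present → H-42 forms (R5).
H-42 present → H-68 forms (R4).
H-42, S-29, and R-21 present → N-31 forms (R9).
H-68: reached.
G-18: reached.
S-55 would need H-9 (R3), but H-9 never forms.
N-31: reached.
H-9 would need H-42, P-41, and C-55 (R12), but C-55 never forms.
Reached: H-68, G-18, and N-31 — 3 of the 5.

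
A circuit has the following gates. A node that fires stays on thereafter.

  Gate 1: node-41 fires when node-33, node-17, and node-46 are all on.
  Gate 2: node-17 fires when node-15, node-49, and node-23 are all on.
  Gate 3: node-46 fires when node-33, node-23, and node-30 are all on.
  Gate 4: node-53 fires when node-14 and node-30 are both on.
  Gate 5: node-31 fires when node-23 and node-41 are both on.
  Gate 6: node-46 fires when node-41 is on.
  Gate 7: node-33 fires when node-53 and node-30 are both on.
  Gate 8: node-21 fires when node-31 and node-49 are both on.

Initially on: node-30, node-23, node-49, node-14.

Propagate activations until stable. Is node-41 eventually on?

No

node-41 would need node-33, node-17, and node-46 (Gate 1), but node-17 never turns on.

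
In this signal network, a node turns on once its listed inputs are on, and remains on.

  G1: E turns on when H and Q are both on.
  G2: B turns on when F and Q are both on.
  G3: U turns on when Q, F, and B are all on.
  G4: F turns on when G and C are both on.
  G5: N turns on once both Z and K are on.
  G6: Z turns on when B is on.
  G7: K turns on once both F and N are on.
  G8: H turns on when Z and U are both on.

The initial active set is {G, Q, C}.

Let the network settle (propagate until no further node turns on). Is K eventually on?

No

K would need F and N (G7), but N never turns on.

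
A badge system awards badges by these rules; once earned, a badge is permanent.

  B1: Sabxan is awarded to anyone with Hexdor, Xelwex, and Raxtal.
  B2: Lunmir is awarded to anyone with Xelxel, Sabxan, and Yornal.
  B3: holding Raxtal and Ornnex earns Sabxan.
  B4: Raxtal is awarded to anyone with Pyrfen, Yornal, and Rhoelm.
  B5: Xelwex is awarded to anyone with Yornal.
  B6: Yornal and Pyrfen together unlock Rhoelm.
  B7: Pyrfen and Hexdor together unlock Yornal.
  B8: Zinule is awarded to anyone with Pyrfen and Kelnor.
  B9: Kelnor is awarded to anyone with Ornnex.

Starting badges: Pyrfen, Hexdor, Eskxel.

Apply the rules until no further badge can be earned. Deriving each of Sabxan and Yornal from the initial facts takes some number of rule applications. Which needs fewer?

Yornal: With Pyrfen and Hexdor, Yornal is earned (B7). [1 rule application]
Sabxan: With Pyrfen and Hexdor, Yornal is earned (B7). With Yornal and Pyrfen, Rhoelm is earned (B6). With Yornal, Xelwex is earned (B5). With Pyrfen, Yornal, and Rhoelm, Raxtal is earned (B4). With Hexdor, Xelwex, and Raxtal, Sabxan is earned (B1). [5 rule applications]
Yornal needs fewer.

Yornal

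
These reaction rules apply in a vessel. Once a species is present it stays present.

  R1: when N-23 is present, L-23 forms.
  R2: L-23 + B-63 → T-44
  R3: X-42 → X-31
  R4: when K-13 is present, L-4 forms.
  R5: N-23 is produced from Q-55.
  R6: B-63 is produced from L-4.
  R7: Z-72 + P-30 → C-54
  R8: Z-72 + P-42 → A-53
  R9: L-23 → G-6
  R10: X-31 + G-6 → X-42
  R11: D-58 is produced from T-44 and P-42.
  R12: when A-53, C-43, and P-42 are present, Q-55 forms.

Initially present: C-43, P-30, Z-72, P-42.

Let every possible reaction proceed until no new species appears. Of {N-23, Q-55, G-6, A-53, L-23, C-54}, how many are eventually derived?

6

Z-72 and P-42 present → A-53 forms (R8).
Z-72 and P-30 present → C-54 forms (R7).
A-53, C-43, and P-42 present → Q-55 forms (R12).
Q-55 present → N-23 forms (R5).
N-23 present → L-23 forms (R1).
L-23 present → G-6 forms (R9).
N-23: reached.
Q-55: reached.
G-6: reached.
A-53: reached.
L-23: reached.
C-54: reached.
All 6 are reached.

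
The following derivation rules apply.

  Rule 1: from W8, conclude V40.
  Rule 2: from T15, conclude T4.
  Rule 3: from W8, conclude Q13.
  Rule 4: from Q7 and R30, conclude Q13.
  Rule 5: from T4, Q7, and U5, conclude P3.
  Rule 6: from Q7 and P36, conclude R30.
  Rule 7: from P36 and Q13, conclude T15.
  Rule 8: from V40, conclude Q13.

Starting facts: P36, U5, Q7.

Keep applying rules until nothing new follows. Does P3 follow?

From Q7 and P36, Rule 6 gives R30.
From Q7 and R30, Rule 4 gives Q13.
P36 and Q13 hold, so T15 follows (Rule 7).
From T15, Rule 2 gives T4.
T4, Q7, and U5 hold, so P3 follows (Rule 5).

Yes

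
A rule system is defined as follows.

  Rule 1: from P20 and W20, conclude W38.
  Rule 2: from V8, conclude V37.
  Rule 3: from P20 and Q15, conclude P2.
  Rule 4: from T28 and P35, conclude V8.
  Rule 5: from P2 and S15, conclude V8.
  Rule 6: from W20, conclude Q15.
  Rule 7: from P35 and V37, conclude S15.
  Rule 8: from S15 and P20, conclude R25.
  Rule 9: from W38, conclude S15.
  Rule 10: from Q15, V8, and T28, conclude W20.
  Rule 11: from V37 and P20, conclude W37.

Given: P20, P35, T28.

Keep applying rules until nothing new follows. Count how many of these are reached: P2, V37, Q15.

1

From T28 and P35, Rule 4 gives V8.
From V8, Rule 2 gives V37.
P2 would need P20 and Q15 (Rule 3), but Q15 is never established.
V37: reached.
Q15 would need W20 (Rule 6), but W20 is never established.
Reached: V37 — 1 of the 3.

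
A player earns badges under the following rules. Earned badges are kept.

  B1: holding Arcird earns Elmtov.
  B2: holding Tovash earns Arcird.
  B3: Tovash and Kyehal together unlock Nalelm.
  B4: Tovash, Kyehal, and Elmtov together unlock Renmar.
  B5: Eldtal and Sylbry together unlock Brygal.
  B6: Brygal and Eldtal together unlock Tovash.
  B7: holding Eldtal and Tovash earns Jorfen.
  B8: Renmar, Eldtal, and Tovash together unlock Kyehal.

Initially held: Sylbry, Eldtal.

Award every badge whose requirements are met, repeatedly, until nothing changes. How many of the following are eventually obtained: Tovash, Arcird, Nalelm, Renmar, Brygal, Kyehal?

3

With Eldtal and Sylbry, Brygal is earned (B5).
With Brygal and Eldtal, Tovash is earned (B6).
With Tovash, Arcird is earned (B2).
Tovash: reached.
Arcird: reached.
Nalelm would need Tovash and Kyehal (B3), but Kyehal is never earned.
Renmar would need Tovash, Kyehal, and Elmtov (B4), but Kyehal is never earned.
Brygal: reached.
Kyehal would need Renmar, Eldtal, and Tovash (B8), but Renmar is never earned.
Reached: Tovash, Arcird, and Brygal — 3 of the 6.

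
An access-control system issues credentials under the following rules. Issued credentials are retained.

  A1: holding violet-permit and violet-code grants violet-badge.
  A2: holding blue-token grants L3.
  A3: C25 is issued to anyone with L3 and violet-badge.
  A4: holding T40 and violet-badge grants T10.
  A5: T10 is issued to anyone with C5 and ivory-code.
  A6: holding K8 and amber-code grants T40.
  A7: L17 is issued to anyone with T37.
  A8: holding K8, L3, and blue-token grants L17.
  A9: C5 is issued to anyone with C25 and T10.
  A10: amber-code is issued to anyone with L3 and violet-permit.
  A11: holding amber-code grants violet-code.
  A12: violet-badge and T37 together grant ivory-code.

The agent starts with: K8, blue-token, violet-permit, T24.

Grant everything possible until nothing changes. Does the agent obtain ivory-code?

ivory-code would need violet-badge and T37 (A12), but T37 is never granted.

No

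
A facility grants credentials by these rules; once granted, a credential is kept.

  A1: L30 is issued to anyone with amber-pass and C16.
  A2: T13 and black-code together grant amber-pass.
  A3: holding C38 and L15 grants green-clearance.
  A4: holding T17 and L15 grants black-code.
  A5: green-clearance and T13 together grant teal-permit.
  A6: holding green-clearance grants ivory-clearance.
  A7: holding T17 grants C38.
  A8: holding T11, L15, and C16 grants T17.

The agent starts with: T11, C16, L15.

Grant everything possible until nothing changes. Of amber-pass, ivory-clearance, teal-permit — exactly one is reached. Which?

Holding T11, L15, and C16 grants T17 (A8).
Holding T17 grants C38 (A7).
Holding C38 and L15 grants green-clearance (A3).
Holding green-clearance grants ivory-clearance (A6).
amber-pass would need T13 and black-code (A2), but T13 is never granted. teal-permit would need green-clearance and T13 (A5), but T13 is never granted.

ivory-clearance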